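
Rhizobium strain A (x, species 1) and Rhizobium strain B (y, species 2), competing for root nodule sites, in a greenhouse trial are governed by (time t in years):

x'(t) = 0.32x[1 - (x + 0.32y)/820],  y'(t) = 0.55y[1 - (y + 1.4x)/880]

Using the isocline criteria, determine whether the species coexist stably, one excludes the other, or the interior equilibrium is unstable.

Compare the nullcline intercepts: K1/α12 = 820/0.32 = 2560 > K2 = 880; K2/α21 = 880/1.4 = 629 < K1 = 820.
Since the inequalities point opposite ways, species 1 can invade but species 2 cannot.

species 1 excludes species 2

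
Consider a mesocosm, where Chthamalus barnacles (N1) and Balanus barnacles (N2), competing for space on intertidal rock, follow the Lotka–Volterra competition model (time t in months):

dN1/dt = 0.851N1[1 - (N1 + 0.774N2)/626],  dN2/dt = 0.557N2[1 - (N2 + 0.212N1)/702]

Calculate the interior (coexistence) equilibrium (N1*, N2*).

N1* ≈ 98.9, N2* ≈ 681

Setting both brackets to zero gives the nullclines N1 + 0.774N2 = 626 and 0.212N1 + N2 = 702.
Substituting N2 = 702 - 0.212N1 into the first: N1(1 - 0.774·0.212) = 626 - 0.774·702.
So N1* = 82.7/0.836 = 98.9, and then N2* = 702 - 0.212·98.9 = 681.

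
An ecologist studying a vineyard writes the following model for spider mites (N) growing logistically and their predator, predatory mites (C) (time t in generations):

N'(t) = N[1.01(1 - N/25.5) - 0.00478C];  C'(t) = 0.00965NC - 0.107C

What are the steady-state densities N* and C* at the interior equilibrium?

N* ≈ 11.1, C* ≈ 119

From dC/dt = 0 with C > 0: 0.00965N* = 0.107, so N* = 11.1.
Substitute into dN/dt = 0: 1.01(1 - 11.1/25.5) = 0.00478C*.
The bracket is 0.565, giving C* = 0.571/0.00478 = 119.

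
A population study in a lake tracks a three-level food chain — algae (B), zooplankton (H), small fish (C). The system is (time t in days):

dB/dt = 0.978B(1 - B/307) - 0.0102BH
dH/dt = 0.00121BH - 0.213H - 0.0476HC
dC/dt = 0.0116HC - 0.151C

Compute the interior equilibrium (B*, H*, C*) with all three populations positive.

From dC/dt = 0: 0.0116H* = 0.151, so H* = 13.
From dB/dt = 0: 0.978(1 - B*/307) = 0.0102·13, giving B* = 307·(1 - 0.136) = 265.
From dH/dt = 0: 0.00121·265 - 0.213 = 0.0476C*, so C* = 0.108/0.0476 = 2.27.

B* ≈ 265, H* ≈ 13, C* ≈ 2.27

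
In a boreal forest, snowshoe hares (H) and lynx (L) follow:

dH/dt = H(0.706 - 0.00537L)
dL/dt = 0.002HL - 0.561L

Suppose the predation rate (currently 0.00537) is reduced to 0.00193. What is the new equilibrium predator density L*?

L* ≈ 366

At the interior fixed point, setting dH/dt = 0 with H > 0 fixes L* = (prey growth rate)/(HL coefficient) — independent of the other coefficients.
With the change, L* = 0.706/0.00193 = 366; it rises from 131.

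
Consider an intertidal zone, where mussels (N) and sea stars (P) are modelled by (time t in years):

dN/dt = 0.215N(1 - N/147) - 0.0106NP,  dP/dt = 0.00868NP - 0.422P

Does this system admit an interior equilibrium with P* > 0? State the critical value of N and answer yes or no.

Threshold N = 48.6; K > 48.6, so yes, the predator persists.

The predator equation gives dP/dt > 0 only when N > 0.422/0.00868 = 48.6.
Without the predator, N → K = 147. Since 147 > 48.6, the predator can invade and persist.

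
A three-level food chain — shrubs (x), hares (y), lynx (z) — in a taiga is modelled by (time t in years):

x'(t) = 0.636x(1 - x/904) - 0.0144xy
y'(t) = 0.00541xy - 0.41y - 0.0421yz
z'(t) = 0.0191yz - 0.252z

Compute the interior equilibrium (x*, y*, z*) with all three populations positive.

From dz/dt = 0: 0.0191y* = 0.252, so y* = 13.2.
From dx/dt = 0: 0.636(1 - x*/904) = 0.0144·13.2, giving x* = 904·(1 - 0.299) = 634.
From dy/dt = 0: 0.00541·634 - 0.41 = 0.0421z*, so z* = 3.02/0.0421 = 71.7.

x* ≈ 634, y* ≈ 13.2, z* ≈ 71.7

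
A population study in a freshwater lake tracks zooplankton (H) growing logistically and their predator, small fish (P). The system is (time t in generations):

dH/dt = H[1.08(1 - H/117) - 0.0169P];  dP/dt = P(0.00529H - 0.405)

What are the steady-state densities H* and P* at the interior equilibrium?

From dP/dt = 0 with P > 0: 0.00529H* = 0.405, so H* = 76.6.
Substitute into dH/dt = 0: 1.08(1 - 76.6/117) = 0.0169P*.
The bracket is 0.346, giving P* = 0.373/0.0169 = 22.1.

H* ≈ 76.6, P* ≈ 22.1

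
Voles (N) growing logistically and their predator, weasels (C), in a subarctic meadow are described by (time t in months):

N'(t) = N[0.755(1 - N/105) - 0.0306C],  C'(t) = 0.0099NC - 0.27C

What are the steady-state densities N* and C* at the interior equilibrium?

N* ≈ 27.3, C* ≈ 18.3

From dC/dt = 0 with C > 0: 0.0099N* = 0.27, so N* = 27.3.
Substitute into dN/dt = 0: 0.755(1 - 27.3/105) = 0.0306C*.
The bracket is 0.74, giving C* = 0.559/0.0306 = 18.3.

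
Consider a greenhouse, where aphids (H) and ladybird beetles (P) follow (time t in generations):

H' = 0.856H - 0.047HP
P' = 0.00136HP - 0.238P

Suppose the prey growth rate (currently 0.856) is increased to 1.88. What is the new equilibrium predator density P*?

At the interior fixed point, setting dH/dt = 0 with H > 0 fixes P* = (prey growth rate)/(HP coefficient) — independent of the other coefficients.
With the change, P* = 1.88/0.047 = 40; it rises from 18.2.

P* ≈ 40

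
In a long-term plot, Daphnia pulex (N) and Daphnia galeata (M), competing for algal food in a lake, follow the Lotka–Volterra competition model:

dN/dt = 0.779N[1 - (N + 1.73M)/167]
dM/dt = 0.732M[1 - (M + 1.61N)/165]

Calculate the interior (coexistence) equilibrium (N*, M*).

Setting both brackets to zero gives the nullclines N + 1.73M = 167 and 1.61N + M = 165.
Substituting M = 165 - 1.61N into the first: N(1 - 1.73·1.61) = 167 - 1.73·165.
So N* = -118/-1.79 = 66.3, and then M* = 165 - 1.61·66.3 = 58.2.

N* ≈ 66.3, M* ≈ 58.2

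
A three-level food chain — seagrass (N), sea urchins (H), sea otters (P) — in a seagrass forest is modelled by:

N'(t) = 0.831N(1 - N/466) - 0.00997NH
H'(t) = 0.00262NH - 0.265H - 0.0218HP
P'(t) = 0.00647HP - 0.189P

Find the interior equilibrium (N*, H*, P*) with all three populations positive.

From dP/dt = 0: 0.00647H* = 0.189, so H* = 29.2.
From dN/dt = 0: 0.831(1 - N*/466) = 0.00997·29.2, giving N* = 466·(1 - 0.35) = 303.
From dH/dt = 0: 0.00262·303 - 0.265 = 0.0218P*, so P* = 0.528/0.0218 = 24.2.

N* ≈ 303, H* ≈ 29.2, P* ≈ 24.2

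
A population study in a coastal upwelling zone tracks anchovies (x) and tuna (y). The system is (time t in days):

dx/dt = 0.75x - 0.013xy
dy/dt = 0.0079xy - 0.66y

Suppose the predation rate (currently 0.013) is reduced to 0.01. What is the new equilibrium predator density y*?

y* ≈ 75

At the interior fixed point, setting dx/dt = 0 with x > 0 fixes y* = (prey growth rate)/(xy coefficient) — independent of the other coefficients.
With the change, y* = 0.75/0.01 = 75; it rises from 57.7.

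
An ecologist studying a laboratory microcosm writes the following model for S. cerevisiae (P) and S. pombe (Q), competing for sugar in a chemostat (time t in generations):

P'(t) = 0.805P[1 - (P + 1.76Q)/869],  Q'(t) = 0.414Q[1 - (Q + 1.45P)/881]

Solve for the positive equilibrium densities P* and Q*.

P* ≈ 439, Q* ≈ 244

Setting both brackets to zero gives the nullclines P + 1.76Q = 869 and 1.45P + Q = 881.
Substituting Q = 881 - 1.45P into the first: P(1 - 1.76·1.45) = 869 - 1.76·881.
So P* = -682/-1.55 = 439, and then Q* = 881 - 1.45·439 = 244.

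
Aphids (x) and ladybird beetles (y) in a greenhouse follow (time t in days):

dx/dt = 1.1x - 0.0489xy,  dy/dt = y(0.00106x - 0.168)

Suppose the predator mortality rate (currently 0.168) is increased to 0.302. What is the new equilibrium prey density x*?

At the interior fixed point, setting dy/dt = 0 with y > 0 fixes x* = (predator death rate)/(xy coefficient) — independent of the other coefficients.
With the change, x* = 0.302/0.00106 = 285; it rises from 158.

x* ≈ 285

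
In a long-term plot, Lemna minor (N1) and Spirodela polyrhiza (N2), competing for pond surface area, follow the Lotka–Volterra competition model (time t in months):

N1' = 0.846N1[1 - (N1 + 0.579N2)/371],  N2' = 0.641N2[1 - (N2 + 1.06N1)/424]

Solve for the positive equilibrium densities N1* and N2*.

Setting both brackets to zero gives the nullclines N1 + 0.579N2 = 371 and 1.06N1 + N2 = 424.
Substituting N2 = 424 - 1.06N1 into the first: N1(1 - 0.579·1.06) = 371 - 0.579·424.
So N1* = 126/0.386 = 325, and then N2* = 424 - 1.06·325 = 79.6.

N1* ≈ 325, N2* ≈ 79.6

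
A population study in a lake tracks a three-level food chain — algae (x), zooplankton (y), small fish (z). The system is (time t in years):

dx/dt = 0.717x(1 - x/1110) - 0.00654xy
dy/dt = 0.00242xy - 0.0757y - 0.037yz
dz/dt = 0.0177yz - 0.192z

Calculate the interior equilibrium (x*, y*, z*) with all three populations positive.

x* ≈ 1000, y* ≈ 10.8, z* ≈ 63.4

From dz/dt = 0: 0.0177y* = 0.192, so y* = 10.8.
From dx/dt = 0: 0.717(1 - x*/1110) = 0.00654·10.8, giving x* = 1110·(1 - 0.0989) = 1000.
From dy/dt = 0: 0.00242·1000 - 0.0757 = 0.037z*, so z* = 2.34/0.037 = 63.4.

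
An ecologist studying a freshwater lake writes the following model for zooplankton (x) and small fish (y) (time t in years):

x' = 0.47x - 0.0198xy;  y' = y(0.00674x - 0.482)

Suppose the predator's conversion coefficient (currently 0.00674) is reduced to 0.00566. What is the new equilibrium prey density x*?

At the interior fixed point, setting dy/dt = 0 with y > 0 fixes x* = (predator death rate)/(xy coefficient) — independent of the other coefficients.
With the change, x* = 0.482/0.00566 = 85.2; it rises from 71.5.

x* ≈ 85.2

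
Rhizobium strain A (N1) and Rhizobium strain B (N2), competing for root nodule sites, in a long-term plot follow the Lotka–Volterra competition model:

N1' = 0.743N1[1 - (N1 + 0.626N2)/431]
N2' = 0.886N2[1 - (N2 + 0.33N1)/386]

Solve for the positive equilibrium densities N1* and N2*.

N1* ≈ 239, N2* ≈ 307

Setting both brackets to zero gives the nullclines N1 + 0.626N2 = 431 and 0.33N1 + N2 = 386.
Substituting N2 = 386 - 0.33N1 into the first: N1(1 - 0.626·0.33) = 431 - 0.626·386.
So N1* = 189/0.793 = 239, and then N2* = 386 - 0.33·239 = 307.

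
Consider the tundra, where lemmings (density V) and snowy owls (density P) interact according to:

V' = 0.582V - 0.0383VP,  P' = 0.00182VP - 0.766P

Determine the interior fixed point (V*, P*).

V* ≈ 421, P* ≈ 15.2

Set dP/dt = 0 with P > 0: 0.00182V - 0.766 = 0, so V* = 0.766/0.00182 = 421.
Set dV/dt = 0 with V > 0: 0.582 - 0.0383P = 0, so P* = 0.582/0.0383 = 15.2.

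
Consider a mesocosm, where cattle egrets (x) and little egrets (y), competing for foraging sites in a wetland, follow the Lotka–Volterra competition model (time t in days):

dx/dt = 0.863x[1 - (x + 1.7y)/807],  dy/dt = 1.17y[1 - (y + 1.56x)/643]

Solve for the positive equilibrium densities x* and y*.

Setting both brackets to zero gives the nullclines x + 1.7y = 807 and 1.56x + y = 643.
Substituting y = 643 - 1.56x into the first: x(1 - 1.7·1.56) = 807 - 1.7·643.
So x* = -286/-1.65 = 173, and then y* = 643 - 1.56·173 = 373.

x* ≈ 173, y* ≈ 373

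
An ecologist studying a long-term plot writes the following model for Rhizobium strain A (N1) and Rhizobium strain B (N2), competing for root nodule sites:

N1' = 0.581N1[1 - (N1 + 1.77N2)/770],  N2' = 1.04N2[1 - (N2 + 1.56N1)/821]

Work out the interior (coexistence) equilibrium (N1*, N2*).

Setting both brackets to zero gives the nullclines N1 + 1.77N2 = 770 and 1.56N1 + N2 = 821.
Substituting N2 = 821 - 1.56N1 into the first: N1(1 - 1.77·1.56) = 770 - 1.77·821.
So N1* = -683/-1.76 = 388, and then N2* = 821 - 1.56·388 = 216.

N1* ≈ 388, N2* ≈ 216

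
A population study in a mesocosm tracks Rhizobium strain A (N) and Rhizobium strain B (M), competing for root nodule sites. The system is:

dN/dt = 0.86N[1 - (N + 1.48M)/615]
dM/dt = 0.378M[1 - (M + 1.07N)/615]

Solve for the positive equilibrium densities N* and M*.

N* ≈ 506, M* ≈ 73.8

Setting both brackets to zero gives the nullclines N + 1.48M = 615 and 1.07N + M = 615.
Substituting M = 615 - 1.07N into the first: N(1 - 1.48·1.07) = 615 - 1.48·615.
So N* = -295/-0.584 = 506, and then M* = 615 - 1.07·506 = 73.8.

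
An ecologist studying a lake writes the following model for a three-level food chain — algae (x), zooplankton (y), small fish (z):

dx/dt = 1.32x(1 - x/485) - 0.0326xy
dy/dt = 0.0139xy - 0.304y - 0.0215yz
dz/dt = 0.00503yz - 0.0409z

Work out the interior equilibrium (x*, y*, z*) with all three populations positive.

x* ≈ 388, y* ≈ 8.13, z* ≈ 236

From dz/dt = 0: 0.00503y* = 0.0409, so y* = 8.13.
From dx/dt = 0: 1.32(1 - x*/485) = 0.0326·8.13, giving x* = 485·(1 - 0.201) = 388.
From dy/dt = 0: 0.0139·388 - 0.304 = 0.0215z*, so z* = 5.08/0.0215 = 236.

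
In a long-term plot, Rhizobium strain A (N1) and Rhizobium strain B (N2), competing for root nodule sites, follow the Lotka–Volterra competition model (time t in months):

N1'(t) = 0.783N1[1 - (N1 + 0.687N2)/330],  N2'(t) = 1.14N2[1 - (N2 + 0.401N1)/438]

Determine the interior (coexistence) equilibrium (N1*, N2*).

Setting both brackets to zero gives the nullclines N1 + 0.687N2 = 330 and 0.401N1 + N2 = 438.
Substituting N2 = 438 - 0.401N1 into the first: N1(1 - 0.687·0.401) = 330 - 0.687·438.
So N1* = 29.1/0.725 = 40.2, and then N2* = 438 - 0.401·40.2 = 422.

N1* ≈ 40.2, N2* ≈ 422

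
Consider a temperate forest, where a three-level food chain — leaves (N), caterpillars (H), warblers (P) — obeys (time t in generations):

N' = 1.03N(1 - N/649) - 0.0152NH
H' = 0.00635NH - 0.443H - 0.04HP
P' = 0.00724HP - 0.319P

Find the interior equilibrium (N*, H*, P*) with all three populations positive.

N* ≈ 227, H* ≈ 44.1, P* ≈ 25

From dP/dt = 0: 0.00724H* = 0.319, so H* = 44.1.
From dN/dt = 0: 1.03(1 - N*/649) = 0.0152·44.1, giving N* = 649·(1 - 0.65) = 227.
From dH/dt = 0: 0.00635·227 - 0.443 = 0.04P*, so P* = 0.999/0.04 = 25.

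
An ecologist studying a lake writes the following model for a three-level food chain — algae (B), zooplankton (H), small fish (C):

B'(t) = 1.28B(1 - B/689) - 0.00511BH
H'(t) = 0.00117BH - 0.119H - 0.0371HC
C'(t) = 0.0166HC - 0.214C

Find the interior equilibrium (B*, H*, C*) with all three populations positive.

B* ≈ 654, H* ≈ 12.9, C* ≈ 17.4

From dC/dt = 0: 0.0166H* = 0.214, so H* = 12.9.
From dB/dt = 0: 1.28(1 - B*/689) = 0.00511·12.9, giving B* = 689·(1 - 0.0515) = 654.
From dH/dt = 0: 0.00117·654 - 0.119 = 0.0371C*, so C* = 0.646/0.0371 = 17.4.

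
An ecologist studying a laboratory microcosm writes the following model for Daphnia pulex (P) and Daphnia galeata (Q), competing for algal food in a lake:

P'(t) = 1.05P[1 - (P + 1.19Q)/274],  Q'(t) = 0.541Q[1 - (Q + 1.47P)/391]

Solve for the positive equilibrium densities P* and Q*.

Setting both brackets to zero gives the nullclines P + 1.19Q = 274 and 1.47P + Q = 391.
Substituting Q = 391 - 1.47P into the first: P(1 - 1.19·1.47) = 274 - 1.19·391.
So P* = -191/-0.749 = 255, and then Q* = 391 - 1.47·255 = 15.7.

P* ≈ 255, Q* ≈ 15.7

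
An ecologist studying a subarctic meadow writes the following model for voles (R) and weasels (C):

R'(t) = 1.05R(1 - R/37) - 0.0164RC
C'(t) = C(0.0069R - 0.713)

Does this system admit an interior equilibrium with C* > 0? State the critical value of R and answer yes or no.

The predator equation gives dC/dt > 0 only when R > 0.713/0.0069 = 103.
Without the predator, R → K = 37. Since 37 < 103, the predator cannot invade.

Threshold R = 103; K < 103, so no, the predator goes extinct.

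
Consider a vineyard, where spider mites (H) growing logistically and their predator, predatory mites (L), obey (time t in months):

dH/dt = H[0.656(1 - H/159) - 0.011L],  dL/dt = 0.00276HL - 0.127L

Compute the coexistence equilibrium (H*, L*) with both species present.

From dL/dt = 0 with L > 0: 0.00276H* = 0.127, so H* = 46.
Substitute into dH/dt = 0: 0.656(1 - 46/159) = 0.011L*.
The bracket is 0.711, giving L* = 0.466/0.011 = 42.4.

H* ≈ 46, L* ≈ 42.4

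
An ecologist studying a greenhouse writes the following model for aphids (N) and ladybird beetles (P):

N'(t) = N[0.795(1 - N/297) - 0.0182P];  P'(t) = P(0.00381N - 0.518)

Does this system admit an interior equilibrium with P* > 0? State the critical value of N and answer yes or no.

Threshold N = 136; K > 136, so yes, the predator persists.

The predator equation gives dP/dt > 0 only when N > 0.518/0.00381 = 136.
Without the predator, N → K = 297. Since 297 > 136, the predator can invade and persist.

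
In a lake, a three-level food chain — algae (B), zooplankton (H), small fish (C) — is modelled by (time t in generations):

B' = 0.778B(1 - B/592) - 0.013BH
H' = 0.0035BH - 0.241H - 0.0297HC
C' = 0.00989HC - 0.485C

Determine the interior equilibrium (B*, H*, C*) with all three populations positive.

From dC/dt = 0: 0.00989H* = 0.485, so H* = 49.
From dB/dt = 0: 0.778(1 - B*/592) = 0.013·49, giving B* = 592·(1 - 0.819) = 107.
From dH/dt = 0: 0.0035·107 - 0.241 = 0.0297C*, so C* = 0.133/0.0297 = 4.48.

B* ≈ 107, H* ≈ 49, C* ≈ 4.48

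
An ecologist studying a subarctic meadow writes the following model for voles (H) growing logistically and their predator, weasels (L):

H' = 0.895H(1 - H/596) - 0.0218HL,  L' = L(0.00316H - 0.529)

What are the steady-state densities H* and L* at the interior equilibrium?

From dL/dt = 0 with L > 0: 0.00316H* = 0.529, so H* = 167.
Substitute into dH/dt = 0: 0.895(1 - 167/596) = 0.0218L*.
The bracket is 0.719, giving L* = 0.644/0.0218 = 29.5.

H* ≈ 167, L* ≈ 29.5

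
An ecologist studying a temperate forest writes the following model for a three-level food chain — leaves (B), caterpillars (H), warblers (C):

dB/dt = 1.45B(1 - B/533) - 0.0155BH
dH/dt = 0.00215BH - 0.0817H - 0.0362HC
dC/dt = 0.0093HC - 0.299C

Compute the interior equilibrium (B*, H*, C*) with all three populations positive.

From dC/dt = 0: 0.0093H* = 0.299, so H* = 32.2.
From dB/dt = 0: 1.45(1 - B*/533) = 0.0155·32.2, giving B* = 533·(1 - 0.344) = 350.
From dH/dt = 0: 0.00215·350 - 0.0817 = 0.0362C*, so C* = 0.67/0.0362 = 18.5.

B* ≈ 350, H* ≈ 32.2, C* ≈ 18.5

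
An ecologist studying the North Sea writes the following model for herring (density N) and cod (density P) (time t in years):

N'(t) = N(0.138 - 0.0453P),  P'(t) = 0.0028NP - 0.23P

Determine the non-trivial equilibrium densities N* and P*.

Set dP/dt = 0 with P > 0: 0.0028N - 0.23 = 0, so N* = 0.23/0.0028 = 82.1.
Set dN/dt = 0 with N > 0: 0.138 - 0.0453P = 0, so P* = 0.138/0.0453 = 3.05.

N* ≈ 82.1, P* ≈ 3.05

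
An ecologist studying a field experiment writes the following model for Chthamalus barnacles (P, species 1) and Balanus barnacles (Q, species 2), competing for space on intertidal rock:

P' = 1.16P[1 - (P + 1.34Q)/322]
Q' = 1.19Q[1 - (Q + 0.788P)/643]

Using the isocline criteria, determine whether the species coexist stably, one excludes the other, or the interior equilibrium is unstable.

species 2 excludes species 1

Compare the nullcline intercepts: K1/α12 = 322/1.34 = 240 < K2 = 643; K2/α21 = 643/0.788 = 816 > K1 = 322.
Since the inequalities point opposite ways, species 2 can invade but species 1 cannot.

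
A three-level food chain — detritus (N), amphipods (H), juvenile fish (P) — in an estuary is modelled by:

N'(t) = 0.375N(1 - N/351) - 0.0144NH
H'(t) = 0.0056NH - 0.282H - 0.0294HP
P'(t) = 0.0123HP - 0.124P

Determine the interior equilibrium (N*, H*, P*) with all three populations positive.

From dP/dt = 0: 0.0123H* = 0.124, so H* = 10.1.
From dN/dt = 0: 0.375(1 - N*/351) = 0.0144·10.1, giving N* = 351·(1 - 0.387) = 215.
From dH/dt = 0: 0.0056·215 - 0.282 = 0.0294P*, so P* = 0.923/0.0294 = 31.4.

N* ≈ 215, H* ≈ 10.1, P* ≈ 31.4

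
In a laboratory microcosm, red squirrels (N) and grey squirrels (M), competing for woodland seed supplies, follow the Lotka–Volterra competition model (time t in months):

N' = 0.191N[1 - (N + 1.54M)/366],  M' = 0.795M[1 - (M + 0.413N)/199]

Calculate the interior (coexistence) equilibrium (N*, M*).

N* ≈ 164, M* ≈ 131

Setting both brackets to zero gives the nullclines N + 1.54M = 366 and 0.413N + M = 199.
Substituting M = 199 - 0.413N into the first: N(1 - 1.54·0.413) = 366 - 1.54·199.
So N* = 59.5/0.364 = 164, and then M* = 199 - 0.413·164 = 131.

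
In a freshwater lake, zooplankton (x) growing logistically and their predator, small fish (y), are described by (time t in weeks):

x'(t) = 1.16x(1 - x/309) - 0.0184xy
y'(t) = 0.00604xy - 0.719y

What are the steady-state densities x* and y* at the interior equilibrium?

x* ≈ 119, y* ≈ 38.8

From dy/dt = 0 with y > 0: 0.00604x* = 0.719, so x* = 119.
Substitute into dx/dt = 0: 1.16(1 - 119/309) = 0.0184y*.
The bracket is 0.615, giving y* = 0.713/0.0184 = 38.8.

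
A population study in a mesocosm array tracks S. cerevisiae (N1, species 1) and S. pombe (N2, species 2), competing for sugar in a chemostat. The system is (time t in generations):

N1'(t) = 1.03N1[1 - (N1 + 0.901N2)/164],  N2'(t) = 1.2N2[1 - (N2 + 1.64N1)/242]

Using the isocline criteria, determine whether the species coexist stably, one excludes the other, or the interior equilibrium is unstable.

unstable coexistence (outcome depends on initial conditions)

Compare the nullcline intercepts: K1/α12 = 164/0.901 = 182 < K2 = 242; K2/α21 = 242/1.64 = 148 < K1 = 164.
Since both are reversed, neither can invade when rare; the interior point is a saddle.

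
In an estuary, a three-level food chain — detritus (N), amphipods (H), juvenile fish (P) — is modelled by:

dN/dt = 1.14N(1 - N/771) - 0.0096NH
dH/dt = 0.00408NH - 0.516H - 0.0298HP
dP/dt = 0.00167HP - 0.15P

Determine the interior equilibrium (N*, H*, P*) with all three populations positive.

N* ≈ 188, H* ≈ 89.8, P* ≈ 8.4

From dP/dt = 0: 0.00167H* = 0.15, so H* = 89.8.
From dN/dt = 0: 1.14(1 - N*/771) = 0.0096·89.8, giving N* = 771·(1 - 0.756) = 188.
From dH/dt = 0: 0.00408·188 - 0.516 = 0.0298P*, so P* = 0.25/0.0298 = 8.4.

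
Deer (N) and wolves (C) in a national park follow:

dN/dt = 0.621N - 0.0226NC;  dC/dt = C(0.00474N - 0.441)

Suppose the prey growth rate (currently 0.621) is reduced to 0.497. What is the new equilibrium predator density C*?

C* ≈ 22

At the interior fixed point, setting dN/dt = 0 with N > 0 fixes C* = (prey growth rate)/(NC coefficient) — independent of the other coefficients.
With the change, C* = 0.497/0.0226 = 22; it falls from 27.5.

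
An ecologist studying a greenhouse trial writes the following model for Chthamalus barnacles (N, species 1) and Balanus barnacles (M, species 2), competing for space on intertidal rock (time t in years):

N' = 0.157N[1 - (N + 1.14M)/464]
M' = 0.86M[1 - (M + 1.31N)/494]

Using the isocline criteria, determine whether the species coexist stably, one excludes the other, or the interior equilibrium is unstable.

unstable coexistence (outcome depends on initial conditions)

Compare the nullcline intercepts: K1/α12 = 464/1.14 = 407 < K2 = 494; K2/α21 = 494/1.31 = 377 < K1 = 464.
Since both are reversed, neither can invade when rare; the interior point is a saddle.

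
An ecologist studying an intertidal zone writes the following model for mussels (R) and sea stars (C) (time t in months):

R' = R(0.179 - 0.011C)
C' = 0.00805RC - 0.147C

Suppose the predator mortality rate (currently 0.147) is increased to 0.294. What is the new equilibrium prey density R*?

R* ≈ 36.5

At the interior fixed point, setting dC/dt = 0 with C > 0 fixes R* = (predator death rate)/(RC coefficient) — independent of the other coefficients.
With the change, R* = 0.294/0.00805 = 36.5; it rises from 18.3.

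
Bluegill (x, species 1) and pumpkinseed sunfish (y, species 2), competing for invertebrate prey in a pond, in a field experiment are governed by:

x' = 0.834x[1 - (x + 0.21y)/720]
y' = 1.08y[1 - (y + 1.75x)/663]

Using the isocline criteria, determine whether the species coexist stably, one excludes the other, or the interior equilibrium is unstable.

species 1 excludes species 2

Compare the nullcline intercepts: K1/α12 = 720/0.21 = 3430 > K2 = 663; K2/α21 = 663/1.75 = 379 < K1 = 720.
Since the inequalities point opposite ways, species 1 can invade but species 2 cannot.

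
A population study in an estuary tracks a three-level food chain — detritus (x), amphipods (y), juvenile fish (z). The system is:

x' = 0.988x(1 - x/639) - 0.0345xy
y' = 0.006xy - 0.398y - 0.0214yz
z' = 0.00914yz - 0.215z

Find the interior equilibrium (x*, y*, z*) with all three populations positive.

From dz/dt = 0: 0.00914y* = 0.215, so y* = 23.5.
From dx/dt = 0: 0.988(1 - x*/639) = 0.0345·23.5, giving x* = 639·(1 - 0.821) = 114.
From dy/dt = 0: 0.006·114 - 0.398 = 0.0214z*, so z* = 0.287/0.0214 = 13.4.

x* ≈ 114, y* ≈ 23.5, z* ≈ 13.4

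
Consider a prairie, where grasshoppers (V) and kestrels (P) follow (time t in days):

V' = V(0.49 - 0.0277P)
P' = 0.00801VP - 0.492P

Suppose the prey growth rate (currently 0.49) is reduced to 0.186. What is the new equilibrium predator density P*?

At the interior fixed point, setting dV/dt = 0 with V > 0 fixes P* = (prey growth rate)/(VP coefficient) — independent of the other coefficients.
With the change, P* = 0.186/0.0277 = 6.71; it falls from 17.7.

P* ≈ 6.71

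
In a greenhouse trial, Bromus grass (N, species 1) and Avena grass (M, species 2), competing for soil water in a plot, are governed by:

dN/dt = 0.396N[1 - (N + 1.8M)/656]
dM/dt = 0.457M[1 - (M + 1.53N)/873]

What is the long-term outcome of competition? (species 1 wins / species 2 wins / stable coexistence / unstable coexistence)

Compare the nullcline intercepts: K1/α12 = 656/1.8 = 364 < K2 = 873; K2/α21 = 873/1.53 = 571 < K1 = 656.
Since both are reversed, neither can invade when rare; the interior point is a saddle.

unstable coexistence (outcome depends on initial conditions)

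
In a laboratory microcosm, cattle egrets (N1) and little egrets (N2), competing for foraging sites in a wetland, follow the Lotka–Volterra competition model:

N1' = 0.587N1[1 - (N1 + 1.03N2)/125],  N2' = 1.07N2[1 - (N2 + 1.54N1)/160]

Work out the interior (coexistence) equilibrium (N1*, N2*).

Setting both brackets to zero gives the nullclines N1 + 1.03N2 = 125 and 1.54N1 + N2 = 160.
Substituting N2 = 160 - 1.54N1 into the first: N1(1 - 1.03·1.54) = 125 - 1.03·160.
So N1* = -39.8/-0.586 = 67.9, and then N2* = 160 - 1.54·67.9 = 55.4.

N1* ≈ 67.9, N2* ≈ 55.4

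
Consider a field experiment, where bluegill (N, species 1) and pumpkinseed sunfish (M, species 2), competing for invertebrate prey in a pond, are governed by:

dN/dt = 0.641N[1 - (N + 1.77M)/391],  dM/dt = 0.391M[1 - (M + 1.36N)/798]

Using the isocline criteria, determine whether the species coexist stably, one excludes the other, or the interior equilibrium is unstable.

species 2 excludes species 1

Compare the nullcline intercepts: K1/α12 = 391/1.77 = 221 < K2 = 798; K2/α21 = 798/1.36 = 587 > K1 = 391.
Since the inequalities point opposite ways, species 2 can invade but species 1 cannot.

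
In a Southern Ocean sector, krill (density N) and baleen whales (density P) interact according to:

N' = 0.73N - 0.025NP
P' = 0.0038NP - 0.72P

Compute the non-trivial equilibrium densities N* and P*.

N* ≈ 189, P* ≈ 29.2

Set dP/dt = 0 with P > 0: 0.0038N - 0.72 = 0, so N* = 0.72/0.0038 = 189.
Set dN/dt = 0 with N > 0: 0.73 - 0.025P = 0, so P* = 0.73/0.025 = 29.2.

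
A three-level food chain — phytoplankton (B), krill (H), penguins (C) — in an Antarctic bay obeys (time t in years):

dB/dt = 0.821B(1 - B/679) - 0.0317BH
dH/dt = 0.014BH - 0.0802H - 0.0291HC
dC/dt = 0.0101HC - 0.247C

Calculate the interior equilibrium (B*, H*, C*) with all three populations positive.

From dC/dt = 0: 0.0101H* = 0.247, so H* = 24.5.
From dB/dt = 0: 0.821(1 - B*/679) = 0.0317·24.5, giving B* = 679·(1 - 0.944) = 37.8.
From dH/dt = 0: 0.014·37.8 - 0.0802 = 0.0291C*, so C* = 0.45/0.0291 = 15.5.

B* ≈ 37.8, H* ≈ 24.5, C* ≈ 15.5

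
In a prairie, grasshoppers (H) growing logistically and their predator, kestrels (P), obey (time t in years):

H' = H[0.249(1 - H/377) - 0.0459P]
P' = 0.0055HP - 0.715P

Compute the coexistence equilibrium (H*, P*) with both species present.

H* ≈ 130, P* ≈ 3.55

From dP/dt = 0 with P > 0: 0.0055H* = 0.715, so H* = 130.
Substitute into dH/dt = 0: 0.249(1 - 130/377) = 0.0459P*.
The bracket is 0.655, giving P* = 0.163/0.0459 = 3.55.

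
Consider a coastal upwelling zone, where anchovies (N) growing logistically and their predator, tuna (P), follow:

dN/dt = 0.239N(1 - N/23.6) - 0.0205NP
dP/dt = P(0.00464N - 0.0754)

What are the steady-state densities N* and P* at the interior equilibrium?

N* ≈ 16.2, P* ≈ 3.63

From dP/dt = 0 with P > 0: 0.00464N* = 0.0754, so N* = 16.2.
Substitute into dN/dt = 0: 0.239(1 - 16.2/23.6) = 0.0205P*.
The bracket is 0.311, giving P* = 0.0744/0.0205 = 3.63.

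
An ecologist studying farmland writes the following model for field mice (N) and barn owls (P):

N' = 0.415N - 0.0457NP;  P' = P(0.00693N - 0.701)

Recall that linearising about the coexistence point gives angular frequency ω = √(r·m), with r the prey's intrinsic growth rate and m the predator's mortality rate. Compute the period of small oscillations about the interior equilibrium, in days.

T ≈ 11.6 days

Here r = 0.415 and m = 0.701, so r·m = 0.291.
ω = √0.291 = 0.539 per day, hence T = 2π/ω ≈ 11.6 days.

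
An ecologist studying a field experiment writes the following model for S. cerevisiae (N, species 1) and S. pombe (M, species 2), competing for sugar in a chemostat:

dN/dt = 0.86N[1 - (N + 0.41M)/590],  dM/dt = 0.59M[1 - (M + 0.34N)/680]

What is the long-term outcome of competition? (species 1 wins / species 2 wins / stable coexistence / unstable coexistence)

stable coexistence

Compare the nullcline intercepts: K1/α12 = 590/0.41 = 1440 > K2 = 680; K2/α21 = 680/0.34 = 2000 > K1 = 590.
Since both inequalities hold, each species can invade when rare, so the interior equilibrium is stable.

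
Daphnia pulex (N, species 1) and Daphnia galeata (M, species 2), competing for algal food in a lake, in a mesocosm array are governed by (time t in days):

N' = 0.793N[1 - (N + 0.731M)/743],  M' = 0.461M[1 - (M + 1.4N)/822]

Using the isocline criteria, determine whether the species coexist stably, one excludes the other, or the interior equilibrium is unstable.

Compare the nullcline intercepts: K1/α12 = 743/0.731 = 1020 > K2 = 822; K2/α21 = 822/1.4 = 587 < K1 = 743.
Since the inequalities point opposite ways, species 1 can invade but species 2 cannot.

species 1 excludes species 2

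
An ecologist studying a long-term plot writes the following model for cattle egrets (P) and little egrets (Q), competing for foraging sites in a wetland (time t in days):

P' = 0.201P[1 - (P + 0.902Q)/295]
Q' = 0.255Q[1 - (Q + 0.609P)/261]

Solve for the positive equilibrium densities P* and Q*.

Setting both brackets to zero gives the nullclines P + 0.902Q = 295 and 0.609P + Q = 261.
Substituting Q = 261 - 0.609P into the first: P(1 - 0.902·0.609) = 295 - 0.902·261.
So P* = 59.6/0.451 = 132, and then Q* = 261 - 0.609·132 = 180.

P* ≈ 132, Q* ≈ 180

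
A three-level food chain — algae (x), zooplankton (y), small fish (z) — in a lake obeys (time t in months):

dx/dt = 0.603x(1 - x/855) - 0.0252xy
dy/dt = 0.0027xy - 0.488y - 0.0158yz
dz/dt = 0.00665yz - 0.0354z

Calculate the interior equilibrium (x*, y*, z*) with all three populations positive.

x* ≈ 665, y* ≈ 5.32, z* ≈ 82.7

From dz/dt = 0: 0.00665y* = 0.0354, so y* = 5.32.
From dx/dt = 0: 0.603(1 - x*/855) = 0.0252·5.32, giving x* = 855·(1 - 0.222) = 665.
From dy/dt = 0: 0.0027·665 - 0.488 = 0.0158z*, so z* = 1.31/0.0158 = 82.7.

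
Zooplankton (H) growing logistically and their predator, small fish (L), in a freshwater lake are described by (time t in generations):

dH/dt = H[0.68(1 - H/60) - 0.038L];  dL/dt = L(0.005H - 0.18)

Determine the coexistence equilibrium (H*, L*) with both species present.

From dL/dt = 0 with L > 0: 0.005H* = 0.18, so H* = 36.
Substitute into dH/dt = 0: 0.68(1 - 36/60) = 0.038L*.
The bracket is 0.4, giving L* = 0.272/0.038 = 7.16.

H* ≈ 36, L* ≈ 7.16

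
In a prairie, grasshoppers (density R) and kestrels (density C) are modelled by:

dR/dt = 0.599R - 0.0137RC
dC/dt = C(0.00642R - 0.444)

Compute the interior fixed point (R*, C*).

Set dC/dt = 0 with C > 0: 0.00642R - 0.444 = 0, so R* = 0.444/0.00642 = 69.2.
Set dR/dt = 0 with R > 0: 0.599 - 0.0137C = 0, so C* = 0.599/0.0137 = 43.7.

R* ≈ 69.2, C* ≈ 43.7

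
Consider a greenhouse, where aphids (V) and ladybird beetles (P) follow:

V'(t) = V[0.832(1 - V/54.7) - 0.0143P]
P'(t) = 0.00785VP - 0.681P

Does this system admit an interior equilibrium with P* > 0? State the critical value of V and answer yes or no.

The predator equation gives dP/dt > 0 only when V > 0.681/0.00785 = 86.8.
Without the predator, V → K = 54.7. Since 54.7 < 86.8, the predator cannot invade.

Threshold V = 86.8; K < 86.8, so no, the predator goes extinct.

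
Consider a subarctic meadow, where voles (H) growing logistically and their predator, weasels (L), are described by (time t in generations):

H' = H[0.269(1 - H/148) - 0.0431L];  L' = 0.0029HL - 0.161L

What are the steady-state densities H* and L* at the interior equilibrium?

From dL/dt = 0 with L > 0: 0.0029H* = 0.161, so H* = 55.5.
Substitute into dH/dt = 0: 0.269(1 - 55.5/148) = 0.0431L*.
The bracket is 0.625, giving L* = 0.168/0.0431 = 3.9.

H* ≈ 55.5, L* ≈ 3.9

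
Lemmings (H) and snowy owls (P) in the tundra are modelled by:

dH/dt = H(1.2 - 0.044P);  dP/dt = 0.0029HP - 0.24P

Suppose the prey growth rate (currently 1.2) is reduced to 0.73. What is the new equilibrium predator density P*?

At the interior fixed point, setting dH/dt = 0 with H > 0 fixes P* = (prey growth rate)/(HP coefficient) — independent of the other coefficients.
With the change, P* = 0.73/0.044 = 16.6; it falls from 27.3.

P* ≈ 16.6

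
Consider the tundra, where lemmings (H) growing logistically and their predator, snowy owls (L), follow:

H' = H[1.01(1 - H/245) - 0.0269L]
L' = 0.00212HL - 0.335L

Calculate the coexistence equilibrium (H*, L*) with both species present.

H* ≈ 158, L* ≈ 13.3

From dL/dt = 0 with L > 0: 0.00212H* = 0.335, so H* = 158.
Substitute into dH/dt = 0: 1.01(1 - 158/245) = 0.0269L*.
The bracket is 0.355, giving L* = 0.359/0.0269 = 13.3.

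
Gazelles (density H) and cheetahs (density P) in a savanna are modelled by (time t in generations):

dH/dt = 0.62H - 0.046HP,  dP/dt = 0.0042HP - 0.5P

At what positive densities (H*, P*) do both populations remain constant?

Set dP/dt = 0 with P > 0: 0.0042H - 0.5 = 0, so H* = 0.5/0.0042 = 119.
Set dH/dt = 0 with H > 0: 0.62 - 0.046P = 0, so P* = 0.62/0.046 = 13.5.

H* ≈ 119, P* ≈ 13.5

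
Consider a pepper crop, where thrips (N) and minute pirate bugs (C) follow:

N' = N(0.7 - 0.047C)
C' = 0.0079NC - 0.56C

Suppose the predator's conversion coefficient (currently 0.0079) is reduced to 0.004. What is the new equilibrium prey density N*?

N* ≈ 140

At the interior fixed point, setting dC/dt = 0 with C > 0 fixes N* = (predator death rate)/(NC coefficient) — independent of the other coefficients.
With the change, N* = 0.56/0.004 = 140; it rises from 70.9.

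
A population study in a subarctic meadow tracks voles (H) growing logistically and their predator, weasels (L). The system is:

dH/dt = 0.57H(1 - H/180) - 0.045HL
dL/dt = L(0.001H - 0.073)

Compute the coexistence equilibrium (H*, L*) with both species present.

H* ≈ 73, L* ≈ 7.53

From dL/dt = 0 with L > 0: 0.001H* = 0.073, so H* = 73.
Substitute into dH/dt = 0: 0.57(1 - 73/180) = 0.045L*.
The bracket is 0.594, giving L* = 0.339/0.045 = 7.53.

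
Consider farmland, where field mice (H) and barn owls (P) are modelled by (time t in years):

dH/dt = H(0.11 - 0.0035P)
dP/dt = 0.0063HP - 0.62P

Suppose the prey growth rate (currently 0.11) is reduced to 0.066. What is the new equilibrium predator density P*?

P* ≈ 18.9

At the interior fixed point, setting dH/dt = 0 with H > 0 fixes P* = (prey growth rate)/(HP coefficient) — independent of the other coefficients.
With the change, P* = 0.066/0.0035 = 18.9; it falls from 31.4.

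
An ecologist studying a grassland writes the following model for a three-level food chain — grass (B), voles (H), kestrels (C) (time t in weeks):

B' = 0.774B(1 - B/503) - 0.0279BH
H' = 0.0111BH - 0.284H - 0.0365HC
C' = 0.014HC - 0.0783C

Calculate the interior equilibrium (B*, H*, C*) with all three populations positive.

B* ≈ 402, H* ≈ 5.59, C* ≈ 114

From dC/dt = 0: 0.014H* = 0.0783, so H* = 5.59.
From dB/dt = 0: 0.774(1 - B*/503) = 0.0279·5.59, giving B* = 503·(1 - 0.202) = 402.
From dH/dt = 0: 0.0111·402 - 0.284 = 0.0365C*, so C* = 4.17/0.0365 = 114.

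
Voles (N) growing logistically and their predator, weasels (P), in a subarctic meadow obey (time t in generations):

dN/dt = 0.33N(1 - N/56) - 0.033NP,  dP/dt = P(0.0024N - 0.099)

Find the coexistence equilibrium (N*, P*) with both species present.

From dP/dt = 0 with P > 0: 0.0024N* = 0.099, so N* = 41.3.
Substitute into dN/dt = 0: 0.33(1 - 41.3/56) = 0.033P*.
The bracket is 0.263, giving P* = 0.0869/0.033 = 2.63.

N* ≈ 41.3, P* ≈ 2.63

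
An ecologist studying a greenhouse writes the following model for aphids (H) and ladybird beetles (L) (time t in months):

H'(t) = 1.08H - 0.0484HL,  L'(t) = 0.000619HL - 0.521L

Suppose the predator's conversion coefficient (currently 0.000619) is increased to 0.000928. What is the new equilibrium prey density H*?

At the interior fixed point, setting dL/dt = 0 with L > 0 fixes H* = (predator death rate)/(HL coefficient) — independent of the other coefficients.
With the change, H* = 0.521/0.000928 = 561; it falls from 842.

H* ≈ 561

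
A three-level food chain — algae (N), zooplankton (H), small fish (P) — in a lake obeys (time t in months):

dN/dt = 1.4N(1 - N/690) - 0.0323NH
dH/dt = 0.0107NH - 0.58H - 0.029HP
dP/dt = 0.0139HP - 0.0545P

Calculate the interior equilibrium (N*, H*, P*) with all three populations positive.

N* ≈ 628, H* ≈ 3.92, P* ≈ 212

From dP/dt = 0: 0.0139H* = 0.0545, so H* = 3.92.
From dN/dt = 0: 1.4(1 - N*/690) = 0.0323·3.92, giving N* = 690·(1 - 0.0905) = 628.
From dH/dt = 0: 0.0107·628 - 0.58 = 0.029P*, so P* = 6.14/0.029 = 212.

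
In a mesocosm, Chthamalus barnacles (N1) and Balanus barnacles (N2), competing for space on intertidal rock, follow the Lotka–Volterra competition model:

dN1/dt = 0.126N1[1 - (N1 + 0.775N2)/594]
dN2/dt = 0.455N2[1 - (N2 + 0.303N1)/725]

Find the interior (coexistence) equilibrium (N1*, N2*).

Setting both brackets to zero gives the nullclines N1 + 0.775N2 = 594 and 0.303N1 + N2 = 725.
Substituting N2 = 725 - 0.303N1 into the first: N1(1 - 0.775·0.303) = 594 - 0.775·725.
So N1* = 32.1/0.765 = 42, and then N2* = 725 - 0.303·42 = 712.

N1* ≈ 42, N2* ≈ 712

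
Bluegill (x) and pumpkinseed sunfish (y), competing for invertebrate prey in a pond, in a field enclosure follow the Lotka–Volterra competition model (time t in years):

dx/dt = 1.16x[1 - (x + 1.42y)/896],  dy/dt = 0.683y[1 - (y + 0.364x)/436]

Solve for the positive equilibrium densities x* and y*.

x* ≈ 573, y* ≈ 227

Setting both brackets to zero gives the nullclines x + 1.42y = 896 and 0.364x + y = 436.
Substituting y = 436 - 0.364x into the first: x(1 - 1.42·0.364) = 896 - 1.42·436.
So x* = 277/0.483 = 573, and then y* = 436 - 0.364·573 = 227.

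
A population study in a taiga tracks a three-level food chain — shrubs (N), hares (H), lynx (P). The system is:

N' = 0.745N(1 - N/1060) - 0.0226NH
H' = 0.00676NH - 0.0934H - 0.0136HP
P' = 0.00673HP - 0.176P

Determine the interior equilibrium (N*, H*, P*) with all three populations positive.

From dP/dt = 0: 0.00673H* = 0.176, so H* = 26.2.
From dN/dt = 0: 0.745(1 - N*/1060) = 0.0226·26.2, giving N* = 1060·(1 - 0.793) = 219.
From dH/dt = 0: 0.00676·219 - 0.0934 = 0.0136P*, so P* = 1.39/0.0136 = 102.

N* ≈ 219, H* ≈ 26.2, P* ≈ 102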